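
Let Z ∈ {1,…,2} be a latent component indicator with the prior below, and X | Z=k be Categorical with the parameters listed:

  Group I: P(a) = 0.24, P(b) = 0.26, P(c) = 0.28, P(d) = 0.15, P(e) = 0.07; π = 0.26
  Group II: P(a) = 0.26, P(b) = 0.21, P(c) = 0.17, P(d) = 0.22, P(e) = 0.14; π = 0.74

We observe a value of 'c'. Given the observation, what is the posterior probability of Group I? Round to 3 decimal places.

0.367

P(component k | x) = P(Z=k)·f_k(x) / marginal(x), where marginal(x) = Σ_j P(Z=j)·f_j(x).
Evaluate each component's likelihood at the observed value:
  L_I = 0.28
  L_II = 0.17
Prior × likelihood for each component:
  P(Z=I)·L_I = 0.26 × 0.28 = 0.0728
  P(Z=II)·L_II = 0.74 × 0.17 = 0.1258
Denominator: 0.0728 + 0.1258 = 0.1986
P(Group I | the observation) = 0.0728 / 0.1986 ≈ 0.367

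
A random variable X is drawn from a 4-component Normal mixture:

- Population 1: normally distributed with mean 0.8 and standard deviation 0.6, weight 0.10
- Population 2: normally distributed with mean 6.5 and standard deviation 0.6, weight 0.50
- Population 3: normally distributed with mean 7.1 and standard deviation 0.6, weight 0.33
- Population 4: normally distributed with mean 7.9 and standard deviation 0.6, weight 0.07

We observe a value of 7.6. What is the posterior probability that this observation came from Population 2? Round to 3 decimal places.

By Bayes' theorem, P(k | x) = π_k f_k(x) / Σ_j π_j f_j(x).
Evaluate each component's likelihood at the observed value:
  p_1 = (1/(0.6·√(2π)))·exp(−(7.6−0.8)²/(2·0.6²)) = 0.664904·exp(-64.22222) = 8.5389e-29
  p_2 = (1/(0.6·√(2π)))·exp(−(7.6−6.5)²/(2·0.6²)) = 0.664904·exp(-1.68056) = 0.123852
  p_3 = (1/(0.6·√(2π)))·exp(−(7.6−7.1)²/(2·0.6²)) = 0.664904·exp(-0.34722) = 0.469853
  p_4 = (1/(0.6·√(2π)))·exp(−(7.6−7.9)²/(2·0.6²)) = 0.664904·exp(-0.12500) = 0.586776
Weight by the priors:
  π_1·p_1 = 0.10 × 8.5389e-29 = 8.5389e-30
  π_2·p_2 = 0.50 × 0.123852 = 0.061926
  π_3·p_3 = 0.33 × 0.469853 = 0.155052
  π_4·p_4 = 0.07 × 0.586776 = 0.0410743
Marginal: 8.5389e-30 + 0.061926 + 0.155052 + 0.0410743 = 0.258052
So the posterior for Population 2 is 0.061926 / 0.258052 ≈ 0.240.

0.240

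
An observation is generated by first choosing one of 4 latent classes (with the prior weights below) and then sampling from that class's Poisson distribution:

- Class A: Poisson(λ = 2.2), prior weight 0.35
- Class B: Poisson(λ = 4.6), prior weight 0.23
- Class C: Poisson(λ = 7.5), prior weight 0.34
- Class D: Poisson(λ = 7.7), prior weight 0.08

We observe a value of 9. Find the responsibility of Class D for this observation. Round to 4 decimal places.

0.1746

The responsibility of component k is P(Z=k) f_k(x) divided by Σ_j P(Z=j) f_j(x).
Evaluate each component's likelihood at the observed value:
  p_A = 0.000368632
  p_B = 0.0255448
  p_C = 0.11444
  p_D = 0.118737
Weight by the priors:
  P(Z=A)·p_A = 0.35 × 0.000368632 = 0.000129021
  P(Z=B)·p_B = 0.23 × 0.0255448 = 0.00587531
  P(Z=C)·p_C = 0.34 × 0.11444 = 0.0389098
  P(Z=D)·p_D = 0.08 × 0.118737 = 0.00949896
Denominator: 0.000129021 + 0.00587531 + 0.0389098 + 0.00949896 = 0.0544131
P(Class D | the observation) = 0.00949896 / 0.0544131 ≈ 0.1746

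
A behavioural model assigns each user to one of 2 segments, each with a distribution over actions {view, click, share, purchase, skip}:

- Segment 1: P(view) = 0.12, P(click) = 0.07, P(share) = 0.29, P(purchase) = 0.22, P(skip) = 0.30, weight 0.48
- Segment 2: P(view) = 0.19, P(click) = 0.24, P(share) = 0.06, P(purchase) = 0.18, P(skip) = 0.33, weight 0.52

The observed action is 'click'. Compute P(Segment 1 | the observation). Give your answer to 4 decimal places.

By Bayes' theorem, P(k | x) = P(Z=k) f_k(x) / Σ_j P(Z=j) f_j(x).
Categorical probabilities:
  L_1 = P(click | comp) = 0.07
  L_2 = P(click | comp) = 0.24
Weight by the priors:
  P(Z=1)·L_1 = 0.48 × 0.07 = 0.0336
  P(Z=2)·L_2 = 0.52 × 0.24 = 0.1248
Marginal: 0.0336 + 0.1248 = 0.1584
Responsibility of Segment 1: 0.0336 / 0.1584 ≈ 0.2121

0.2121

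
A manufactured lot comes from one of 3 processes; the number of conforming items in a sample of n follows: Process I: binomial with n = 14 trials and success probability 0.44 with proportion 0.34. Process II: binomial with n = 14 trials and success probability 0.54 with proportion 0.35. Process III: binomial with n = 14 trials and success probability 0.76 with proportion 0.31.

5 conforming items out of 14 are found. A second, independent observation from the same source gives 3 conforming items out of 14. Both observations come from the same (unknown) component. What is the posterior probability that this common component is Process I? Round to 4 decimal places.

0.9061

The responsibility of component k is π_k f_k(x) divided by Σ_j π_j f_j(x).
Since both observations come from the same component, the likelihood for component k is f_k(x₁)·f_k(x₂).
  f_I = [C(14,5)·0.44^5·0.56^9 = 2002·0.0164916·0.00541617 = 0.178821] × [0.0526657] = 0.00941776
  f_II = [C(14,5)·0.54^5·0.46^9 = 2002·0.0459165·0.00092219 = 0.0847722] × [0.0111846] = 0.000948139
  f_III = [C(14,5)·0.76^5·0.24^9 = 2002·0.253553·2.64181e-06 = 0.00134101] × [2.43145e-05] = 3.26061e-08
Unnormalised posteriors:
  π_I·f_I = 0.34 × 0.00941776 = 0.00320204
  π_II·f_II = 0.35 × 0.000948139 = 0.000331849
  π_III·f_III = 0.31 × 3.26061e-08 = 1.01079e-08
Normaliser: 0.00320204 + 0.000331849 + 1.01079e-08 = 0.0035339
Responsibility of Process I: 0.00320204 / 0.0035339 ≈ 0.9061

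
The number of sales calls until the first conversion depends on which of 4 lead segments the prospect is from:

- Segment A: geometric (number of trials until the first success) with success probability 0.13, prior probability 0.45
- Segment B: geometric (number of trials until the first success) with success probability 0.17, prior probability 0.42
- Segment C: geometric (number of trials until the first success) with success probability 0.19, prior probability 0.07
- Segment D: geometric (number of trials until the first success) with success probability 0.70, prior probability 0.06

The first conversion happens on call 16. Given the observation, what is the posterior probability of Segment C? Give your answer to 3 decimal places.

0.046

By Bayes' theorem, P(k | x) = π_k f_k(x) / Σ_j π_j f_j(x).
Geometric probabilities:
  p_A = 0.13·(1−0.13)^15 = 0.13·0.123819 = 0.0160965
  p_B = 0.17·(1−0.17)^15 = 0.17·0.0611183 = 0.0103901
  p_C = 0.19·(1−0.19)^15 = 0.19·0.0423912 = 0.00805432
  p_D = 0.70·(1−0.70)^15 = 0.70·1.43489e-08 = 1.00442e-08
Prior × likelihood for each component:
  π_A·p_A = 0.45 × 0.0160965 = 0.00724344
  π_B·p_B = 0.42 × 0.0103901 = 0.00436385
  π_C·p_C = 0.07 × 0.00805432 = 0.000563802
  π_D·p_D = 0.06 × 1.00442e-08 = 6.02654e-10
Evidence: 0.00724344 + 0.00436385 + 0.000563802 + 6.02654e-10 = 0.0121711
P(Segment C | data) = 0.000563802 / 0.0121711 ≈ 0.046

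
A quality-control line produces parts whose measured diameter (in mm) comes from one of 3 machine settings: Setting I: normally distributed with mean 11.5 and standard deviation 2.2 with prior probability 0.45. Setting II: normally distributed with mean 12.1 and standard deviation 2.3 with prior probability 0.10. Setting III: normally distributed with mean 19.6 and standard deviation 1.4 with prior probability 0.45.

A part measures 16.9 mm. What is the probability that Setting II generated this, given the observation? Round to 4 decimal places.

The responsibility of component k is w_k f_k(x) divided by Σ_j w_j f_j(x).
Normal densities:
  L_I = 0.00891703
  L_II = 0.0196527
  L_III = 0.0443739
Multiply by the mixture weights:
  w_I·L_I = 0.45 × 0.00891703 = 0.00401266
  w_II·L_II = 0.10 × 0.0196527 = 0.00196527
  w_III·L_III = 0.45 × 0.0443739 = 0.0199682
Denominator: 0.00401266 + 0.00196527 + 0.0199682 = 0.0259462
Responsibility of Setting II: 0.00196527 / 0.0259462 ≈ 0.0757

0.0757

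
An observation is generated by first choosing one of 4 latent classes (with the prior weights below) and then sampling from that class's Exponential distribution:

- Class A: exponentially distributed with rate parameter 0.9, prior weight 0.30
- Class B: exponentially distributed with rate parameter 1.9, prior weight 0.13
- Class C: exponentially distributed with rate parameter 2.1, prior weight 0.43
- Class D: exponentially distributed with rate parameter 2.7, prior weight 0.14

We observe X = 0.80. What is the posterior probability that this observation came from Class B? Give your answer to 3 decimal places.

0.136

Posterior ∝ prior × likelihood, so P(k | x) ∝ P(Z=k) f_k(x); normalise over all components.
Exponential densities:
  f_A = 0.9·e^(−0.9·0.80) = 0.9·e^(−0.7200) = 0.438077
  f_B = 1.9·e^(−1.9·0.80) = 1.9·e^(−1.5200) = 0.415553
  f_C = 2.1·e^(−2.1·0.80) = 2.1·e^(−1.6800) = 0.391385
  f_D = 2.7·e^(−2.7·0.80) = 2.7·e^(−2.1600) = 0.311378
Weight by the priors:
  P(Z=A)·f_A = 0.30 × 0.438077 = 0.131423
  P(Z=B)·f_B = 0.13 × 0.415553 = 0.0540218
  P(Z=C)·f_C = 0.43 × 0.391385 = 0.168296
  P(Z=D)·f_D = 0.14 × 0.311378 = 0.0435929
Sum: 0.131423 + 0.0540218 + 0.168296 + 0.0435929 = 0.397334
P(Class B | data) ≈ 0.136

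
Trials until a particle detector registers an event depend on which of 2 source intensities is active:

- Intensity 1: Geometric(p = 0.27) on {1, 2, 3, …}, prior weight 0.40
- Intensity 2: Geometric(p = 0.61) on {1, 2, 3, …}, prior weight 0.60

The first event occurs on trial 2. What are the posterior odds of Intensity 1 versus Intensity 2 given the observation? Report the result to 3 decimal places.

The posterior odds equal the prior odds times the likelihood ratio: (π_i/π_j)·(f_i(x)/f_j(x)).
Evaluate each component's likelihood at the observed value:
  p_1 = 0.27·(1−0.27)^1 = 0.27·0.73 = 0.1971
  p_2 = 0.61·(1−0.61)^1 = 0.61·0.39 = 0.2379
Odds = (0.40/0.60) × (0.1971/0.2379) = 0.666667 × 0.828499 ≈ 0.552

0.552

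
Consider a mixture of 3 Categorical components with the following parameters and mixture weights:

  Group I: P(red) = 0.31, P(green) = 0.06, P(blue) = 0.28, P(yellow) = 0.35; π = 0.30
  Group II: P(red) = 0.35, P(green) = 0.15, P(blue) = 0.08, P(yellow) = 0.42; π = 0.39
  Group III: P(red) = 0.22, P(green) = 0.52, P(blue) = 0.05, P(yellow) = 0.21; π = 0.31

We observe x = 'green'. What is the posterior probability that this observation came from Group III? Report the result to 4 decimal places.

By Bayes' theorem, P(k | x) = π_k f_k(x) / Σ_j π_j f_j(x).
Categorical probabilities:
  f_I = 0.06
  f_II = 0.15
  f_III = 0.52
Multiply by the mixture weights:
  π_I·f_I = 0.30 × 0.06 = 0.018
  π_II·f_II = 0.39 × 0.15 = 0.0585
  π_III·f_III = 0.31 × 0.52 = 0.1612
Evidence: 0.018 + 0.0585 + 0.1612 = 0.2377
So the posterior for Group III is 0.1612 / 0.2377 ≈ 0.6782.

0.6782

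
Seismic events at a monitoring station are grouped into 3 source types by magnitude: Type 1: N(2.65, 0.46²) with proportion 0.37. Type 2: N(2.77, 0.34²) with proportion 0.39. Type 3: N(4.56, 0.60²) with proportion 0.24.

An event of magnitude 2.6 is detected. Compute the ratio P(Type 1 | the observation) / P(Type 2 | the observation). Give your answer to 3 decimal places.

0.790

Only the two components matter; the odds are (P(Z=i) f_i(x)) / (P(Z=j) f_j(x)).
Component likelihoods at x = 2.6:
  p_1 = 0.862158
  p_2 = 1.03549
  p_3 = 0.003203
Odds = (0.37/0.39) × (0.862158/1.03549) = 0.948718 × 0.832611 ≈ 0.790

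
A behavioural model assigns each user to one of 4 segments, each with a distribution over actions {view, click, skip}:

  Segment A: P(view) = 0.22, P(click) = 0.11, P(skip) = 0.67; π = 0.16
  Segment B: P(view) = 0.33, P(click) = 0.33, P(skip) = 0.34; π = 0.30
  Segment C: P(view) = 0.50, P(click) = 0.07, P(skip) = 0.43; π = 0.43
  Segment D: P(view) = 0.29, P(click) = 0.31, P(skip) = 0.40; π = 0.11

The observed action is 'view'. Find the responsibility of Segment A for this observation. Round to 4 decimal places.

Apply Bayes' rule: the posterior for each component is proportional to its prior times its likelihood at x.
Evaluate each component's likelihood at the observed value:
  p_A = P(view | comp) = 0.22
  p_B = P(view | comp) = 0.33
  p_C = P(view | comp) = 0.50
  p_D = P(view | comp) = 0.29
Multiply by the mixture weights:
  P(Z=A)·p_A = 0.16 × 0.22 = 0.0352
  P(Z=B)·p_B = 0.30 × 0.33 = 0.099
  P(Z=C)·p_C = 0.43 × 0.5 = 0.215
  P(Z=D)·p_D = 0.11 × 0.29 = 0.0319
Sum: 0.0352 + 0.099 + 0.215 + 0.0319 = 0.3811
P(Segment A | the observation) ≈ 0.0924

0.0924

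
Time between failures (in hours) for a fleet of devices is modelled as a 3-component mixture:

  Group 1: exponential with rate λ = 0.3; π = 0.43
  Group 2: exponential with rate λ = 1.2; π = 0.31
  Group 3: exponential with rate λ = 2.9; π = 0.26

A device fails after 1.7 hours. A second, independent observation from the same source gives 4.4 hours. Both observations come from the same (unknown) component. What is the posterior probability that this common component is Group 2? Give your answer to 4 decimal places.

0.0454

The responsibility of component k is π_k f_k(x) divided by Σ_j π_j f_j(x).
Since both observations come from the same component, the likelihood for component k is f_k(x₁)·f_k(x₂).
  f_1 = [0.3·e^(−0.3·1.7) = 0.3·e^(−0.5100) = 0.180149] × [0.0801406] = 0.0144372
  f_2 = [1.2·e^(−1.2·1.7) = 1.2·e^(−2.0400) = 0.156034] × [0.00611092] = 0.000953514
  f_3 = [2.9·e^(−2.9·1.7) = 2.9·e^(−4.9300) = 0.0209569] × [8.33298e-06] = 1.74633e-07
Unnormalised posteriors:
  π_1·f_1 = 0.43 × 0.0144372 = 0.00620801
  π_2·f_2 = 0.31 × 0.000953514 = 0.000295589
  π_3·f_3 = 0.26 × 1.74633e-07 = 4.54046e-08
Denominator: 0.00620801 + 0.000295589 + 4.54046e-08 = 0.00650364
P(Group 2 | x₁, x₂) = 0.000295589 / 0.00650364 ≈ 0.0454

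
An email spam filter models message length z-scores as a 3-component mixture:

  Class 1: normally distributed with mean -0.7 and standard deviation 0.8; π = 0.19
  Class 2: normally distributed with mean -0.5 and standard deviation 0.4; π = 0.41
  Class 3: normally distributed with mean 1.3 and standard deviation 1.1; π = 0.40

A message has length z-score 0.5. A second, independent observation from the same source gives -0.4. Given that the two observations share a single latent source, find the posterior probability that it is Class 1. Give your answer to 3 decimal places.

0.326

By Bayes' theorem, P(k | x) = P(Z=k) f_k(x) / Σ_j P(Z=j) f_j(x).
Since both observations come from the same component, the likelihood for component k is f_k(x₁)·f_k(x₂).
  L_1 = [(1/(0.8·√(2π)))·exp(−(0.5−-0.7)²/(2·0.8²)) = 0.498678·exp(-1.12500) = 0.161897] × [0.464819] = 0.0752528
  L_2 = [(1/(0.4·√(2π)))·exp(−(0.5−-0.5)²/(2·0.4²)) = 0.997356·exp(-3.12500) = 0.0438208] × [0.96667] = 0.0423602
  L_3 = [(1/(1.1·√(2π)))·exp(−(0.5−1.3)²/(2·1.1²)) = 0.362675·exp(-0.26446) = 0.278396] × [0.109869] = 0.0305872
Multiply by the mixture weights:
  P(Z=1)·L_1 = 0.19 × 0.0752528 = 0.014298
  P(Z=2)·L_2 = 0.41 × 0.0423602 = 0.0173677
  P(Z=3)·L_3 = 0.40 × 0.0305872 = 0.0122349
Normaliser: 0.014298 + 0.0173677 + 0.0122349 = 0.0439006
P(Class 1 | data) ≈ 0.326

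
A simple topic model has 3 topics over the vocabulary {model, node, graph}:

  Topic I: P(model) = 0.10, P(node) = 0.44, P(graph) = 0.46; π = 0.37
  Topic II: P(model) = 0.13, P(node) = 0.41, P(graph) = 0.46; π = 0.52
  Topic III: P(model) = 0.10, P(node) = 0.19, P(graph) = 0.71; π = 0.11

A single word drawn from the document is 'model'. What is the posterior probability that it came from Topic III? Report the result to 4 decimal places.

The responsibility of component k is w_k f_k(x) divided by Σ_j w_j f_j(x).
Categorical probabilities:
  f_I = 0.1
  f_II = 0.13
  f_III = 0.1
Multiply by the mixture weights:
  w_I·f_I = 0.37 × 0.1 = 0.037
  w_II·f_II = 0.52 × 0.13 = 0.0676
  w_III·f_III = 0.11 × 0.1 = 0.011
Denominator: 0.037 + 0.0676 + 0.011 = 0.1156
P(Topic III | 'model') ≈ 0.0952

0.0952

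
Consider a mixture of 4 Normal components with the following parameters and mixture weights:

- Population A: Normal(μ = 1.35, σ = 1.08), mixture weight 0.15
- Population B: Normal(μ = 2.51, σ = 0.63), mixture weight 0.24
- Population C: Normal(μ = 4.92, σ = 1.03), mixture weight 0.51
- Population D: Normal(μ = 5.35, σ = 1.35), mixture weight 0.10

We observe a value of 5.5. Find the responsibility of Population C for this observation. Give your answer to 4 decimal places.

The responsibility of component k is π_k f_k(x) divided by Σ_j π_j f_j(x).
Component likelihoods at x = 5.5:
  L_A = 0.000229718
  L_B = 8.13519e-06
  L_C = 0.330535
  L_D = 0.293694
Prior × likelihood for each component:
  π_A·L_A = 0.15 × 0.000229718 = 3.44577e-05
  π_B·L_B = 0.24 × 8.13519e-06 = 1.95245e-06
  π_C·L_C = 0.51 × 0.330535 = 0.168573
  π_D·L_D = 0.10 × 0.293694 = 0.0293694
Marginal: 3.44577e-05 + 1.95245e-06 + 0.168573 + 0.0293694 = 0.197979
So the posterior for Population C is 0.168573 / 0.197979 ≈ 0.8515.

0.8515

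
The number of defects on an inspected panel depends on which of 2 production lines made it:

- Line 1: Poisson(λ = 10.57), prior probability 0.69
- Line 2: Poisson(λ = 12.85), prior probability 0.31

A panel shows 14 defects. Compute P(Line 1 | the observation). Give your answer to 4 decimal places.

0.5855

The responsibility of component k is π_k f_k(x) divided by Σ_j π_j f_j(x).
Poisson probabilities:
  L_1 = 0.0639954
  L_2 = 0.100821
Unnormalised posteriors:
  π_1·L_1 = 0.69 × 0.0639954 = 0.0441568
  π_2·L_2 = 0.31 × 0.100821 = 0.0312545
Sum: 0.0441568 + 0.0312545 = 0.0754114
P(Line 1 | the observation) = 0.0441568 / 0.0754114 ≈ 0.5855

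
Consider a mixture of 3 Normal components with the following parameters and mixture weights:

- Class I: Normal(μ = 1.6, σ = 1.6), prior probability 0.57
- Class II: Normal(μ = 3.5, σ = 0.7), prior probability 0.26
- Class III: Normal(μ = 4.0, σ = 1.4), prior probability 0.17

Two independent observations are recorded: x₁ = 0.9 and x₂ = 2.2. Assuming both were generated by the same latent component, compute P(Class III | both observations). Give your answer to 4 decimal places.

The responsibility of component k is π_k f_k(x) divided by Σ_j π_j f_j(x).
Since both observations come from the same component, the likelihood for component k is f_k(x₁)·f_k(x₂).
  f_I = [(1/(1.6·√(2π)))·exp(−(0.9−1.6)²/(2·1.6²)) = 0.249339·exp(-0.09570) = 0.226583] × [0.232409] = 0.05266
  f_II = [(1/(0.7·√(2π)))·exp(−(0.9−3.5)²/(2·0.7²)) = 0.569918·exp(-6.89796) = 0.000575528] × [0.101596] = 5.84712e-05
  f_III = [(1/(1.4·√(2π)))·exp(−(0.9−4.0)²/(2·1.4²)) = 0.284959·exp(-2.45153) = 0.0245525] × [0.124688] = 0.0030614
Weight by the priors:
  π_I·f_I = 0.57 × 0.05266 = 0.0300162
  π_II·f_II = 0.26 × 5.84712e-05 = 1.52025e-05
  π_III·f_III = 0.17 × 0.0030614 = 0.000520438
Marginal: 0.0300162 + 1.52025e-05 + 0.000520438 = 0.0305518
Responsibility of Class III: 0.000520438 / 0.0305518 ≈ 0.0170

0.0170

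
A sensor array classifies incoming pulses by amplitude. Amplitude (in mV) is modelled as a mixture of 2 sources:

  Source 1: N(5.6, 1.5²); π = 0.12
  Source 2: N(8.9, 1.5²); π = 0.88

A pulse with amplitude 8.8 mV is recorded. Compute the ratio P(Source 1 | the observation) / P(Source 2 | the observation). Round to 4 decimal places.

The posterior odds equal the prior odds times the likelihood ratio: (w_i/w_j)·(f_i(x)/f_j(x)).
Normal densities:
  p_1 = (1/(1.5·√(2π)))·exp(−(8.8−5.6)²/(2·1.5²)) = 0.265962·exp(-2.27556) = 0.0273248
  p_2 = (1/(1.5·√(2π)))·exp(−(8.8−8.9)²/(2·1.5²)) = 0.265962·exp(-0.00222) = 0.265371
Odds = (0.12/0.88) × (0.0273248/0.265371) = 0.136364 × 0.102968 ≈ 0.0140

0.0140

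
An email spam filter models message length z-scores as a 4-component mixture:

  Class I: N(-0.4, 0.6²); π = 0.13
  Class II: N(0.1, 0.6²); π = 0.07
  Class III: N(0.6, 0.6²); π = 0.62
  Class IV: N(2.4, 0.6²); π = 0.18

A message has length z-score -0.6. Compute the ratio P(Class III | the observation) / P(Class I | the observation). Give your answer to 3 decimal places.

0.682

Posterior odds = (π_i f_i(x)) / (π_j f_j(x)); the normalising sum cancels.
Normal densities:
  f_I = 0.628972
  f_II = 0.336664
  f_III = 0.0899849
  f_IV = 2.47787e-06
Odds = (0.62/0.13) × (0.0899849/0.628972) = 4.76923 × 0.143067 ≈ 0.682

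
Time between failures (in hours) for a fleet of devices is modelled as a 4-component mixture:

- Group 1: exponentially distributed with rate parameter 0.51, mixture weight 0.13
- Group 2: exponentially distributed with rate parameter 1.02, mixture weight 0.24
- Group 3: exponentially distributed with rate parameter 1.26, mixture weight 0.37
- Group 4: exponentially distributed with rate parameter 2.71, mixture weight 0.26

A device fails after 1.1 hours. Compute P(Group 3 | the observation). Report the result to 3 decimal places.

0.432

Apply Bayes' rule: the posterior for each component is proportional to its prior times its likelihood at x.
Component likelihoods at x = 1.1 hours:
  L_1 = 0.291025
  L_2 = 0.33214
  L_3 = 0.315093
  L_4 = 0.137511
Unnormalised posteriors:
  π_1·L_1 = 0.13 × 0.291025 = 0.0378333
  π_2·L_2 = 0.24 × 0.33214 = 0.0797137
  π_3·L_3 = 0.37 × 0.315093 = 0.116584
  π_4·L_4 = 0.26 × 0.137511 = 0.0357529
Denominator: 0.0378333 + 0.0797137 + 0.116584 + 0.0357529 = 0.269884
P(Group 3 | x) = 0.116584 / 0.269884 ≈ 0.432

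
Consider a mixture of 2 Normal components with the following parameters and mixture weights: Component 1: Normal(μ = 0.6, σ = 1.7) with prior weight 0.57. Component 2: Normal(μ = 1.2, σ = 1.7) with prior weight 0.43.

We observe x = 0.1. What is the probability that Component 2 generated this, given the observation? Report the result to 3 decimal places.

The responsibility of component k is π_k f_k(x) divided by Σ_j π_j f_j(x).
Normal densities:
  L_1 = 0.224738
  L_2 = 0.190346
Multiply by the mixture weights:
  π_1·L_1 = 0.57 × 0.224738 = 0.128101
  π_2·L_2 = 0.43 × 0.190346 = 0.081849
Marginal: 0.128101 + 0.081849 = 0.20995
So the posterior for Component 2 is 0.081849 / 0.20995 ≈ 0.390.

0.390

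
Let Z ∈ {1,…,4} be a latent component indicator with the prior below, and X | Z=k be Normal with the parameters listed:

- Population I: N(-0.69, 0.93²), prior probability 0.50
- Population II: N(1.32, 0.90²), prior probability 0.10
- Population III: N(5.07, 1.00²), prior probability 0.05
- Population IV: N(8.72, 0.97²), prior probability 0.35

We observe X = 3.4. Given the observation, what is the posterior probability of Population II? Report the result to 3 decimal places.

0.382

Posterior ∝ prior × likelihood, so P(k | x) ∝ π_k f_k(x); normalise over all components.
Component likelihoods at x = 3.4:
  p_I = 2.70748e-05
  p_II = 0.0306784
  p_III = 0.0989255
  p_IV = 1.2087e-07
Multiply by the mixture weights:
  π_I·p_I = 0.50 × 2.70748e-05 = 1.35374e-05
  π_II·p_II = 0.10 × 0.0306784 = 0.00306784
  π_III·p_III = 0.05 × 0.0989255 = 0.00494627
  π_IV·p_IV = 0.35 × 1.2087e-07 = 4.23046e-08
Denominator: 1.35374e-05 + 0.00306784 + 0.00494627 + 4.23046e-08 = 0.0080277
P(Population II | data) ≈ 0.382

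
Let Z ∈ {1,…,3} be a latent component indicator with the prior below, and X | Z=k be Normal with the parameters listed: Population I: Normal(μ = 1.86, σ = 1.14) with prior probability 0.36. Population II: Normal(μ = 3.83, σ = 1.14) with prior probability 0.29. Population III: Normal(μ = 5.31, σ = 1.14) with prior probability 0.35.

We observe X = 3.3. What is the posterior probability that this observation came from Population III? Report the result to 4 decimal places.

By Bayes' theorem, P(k | x) = π_k f_k(x) / Σ_j π_j f_j(x).
Normal densities:
  L_I = 0.157591
  L_II = 0.314102
  L_III = 0.0739527
Unnormalised posteriors:
  π_I·L_I = 0.36 × 0.157591 = 0.0567328
  π_II·L_II = 0.29 × 0.314102 = 0.0910895
  π_III·L_III = 0.35 × 0.0739527 = 0.0258834
Sum: 0.0567328 + 0.0910895 + 0.0258834 = 0.173706
P(Population III | 3.3) = 0.0258834 / 0.173706 ≈ 0.1490

0.1490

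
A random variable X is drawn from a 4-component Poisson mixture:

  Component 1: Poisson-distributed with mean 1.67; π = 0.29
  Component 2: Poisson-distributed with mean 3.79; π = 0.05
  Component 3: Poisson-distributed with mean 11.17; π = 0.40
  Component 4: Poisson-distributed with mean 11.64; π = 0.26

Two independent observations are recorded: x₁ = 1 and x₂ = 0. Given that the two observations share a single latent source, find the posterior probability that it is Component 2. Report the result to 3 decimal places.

Apply Bayes' rule: the posterior for each component is proportional to its prior times its likelihood at x.
Since both observations come from the same component, the likelihood for component k is f_k(x₁)·f_k(x₂).
  L_1 = [e^(−1.67)·1.67^1/1! = 0.314373] × [0.188247] = 0.0591797
  L_2 = [e^(−3.79)·3.79^1/1! = 0.0856373] × [0.0225956] = 0.00193503
  L_3 = [e^(−11.17)·11.17^1/1! = 0.000157392] × [1.40906e-05] = 2.21776e-09
  L_4 = [e^(−11.64)·11.64^1/1! = 0.00010251] × [8.80668e-06] = 9.02771e-10
Multiply by the mixture weights:
  π_1·L_1 = 0.29 × 0.0591797 = 0.0171621
  π_2·L_2 = 0.05 × 0.00193503 = 9.67514e-05
  π_3·L_3 = 0.40 × 2.21776e-09 = 8.87104e-10
  π_4·L_4 = 0.26 × 9.02771e-10 = 2.3472e-10
Marginal: 0.0171621 + 9.67514e-05 + 8.87104e-10 + 2.3472e-10 = 0.0172589
P(Component 2 | x₁, x₂) = 9.67514e-05 / 0.0172589 ≈ 0.006

0.006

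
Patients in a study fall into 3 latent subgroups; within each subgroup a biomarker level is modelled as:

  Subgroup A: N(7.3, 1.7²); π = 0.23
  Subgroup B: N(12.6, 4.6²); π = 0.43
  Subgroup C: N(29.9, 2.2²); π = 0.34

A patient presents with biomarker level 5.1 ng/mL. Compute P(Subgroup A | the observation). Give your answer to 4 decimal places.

0.7030

By Bayes' theorem, P(k | x) = P(Z=k) f_k(x) / Σ_j P(Z=j) f_j(x).
Component likelihoods at x = 5.1 ng/mL:
  L_A = (1/(1.7·√(2π)))·exp(−(5.1−7.3)²/(2·1.7²)) = 0.234672·exp(-0.83737) = 0.101577
  L_B = (1/(4.6·√(2π)))·exp(−(5.1−12.6)²/(2·4.6²)) = 0.086727·exp(-1.32916) = 0.0229565
  L_C = (1/(2.2·√(2π)))·exp(−(5.1−29.9)²/(2·2.2²)) = 0.181337·exp(-63.53719) = 4.61994e-29
Weight by the priors:
  P(Z=A)·L_A = 0.23 × 0.101577 = 0.0233627
  P(Z=B)·L_B = 0.43 × 0.0229565 = 0.0098713
  P(Z=C)·L_C = 0.34 × 4.61994e-29 = 1.57078e-29
Sum: 0.0233627 + 0.0098713 + 1.57078e-29 = 0.033234
P(Subgroup A | x) = 0.0233627 / 0.033234 ≈ 0.7030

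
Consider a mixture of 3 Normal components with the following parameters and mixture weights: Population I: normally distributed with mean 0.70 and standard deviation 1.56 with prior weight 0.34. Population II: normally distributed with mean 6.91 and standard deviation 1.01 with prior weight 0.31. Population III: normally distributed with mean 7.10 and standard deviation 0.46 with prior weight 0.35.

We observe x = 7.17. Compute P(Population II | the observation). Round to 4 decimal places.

Posterior ∝ prior × likelihood, so P(k | x) ∝ π_k f_k(x); normalise over all components.
Evaluate each component's likelihood at the observed value:
  p_I = (1/(1.56·√(2π)))·exp(−(7.17−0.70)²/(2·1.56²)) = 0.255732·exp(-8.60061) = 4.7053e-05
  p_II = (1/(1.01·√(2π)))·exp(−(7.17−6.91)²/(2·1.01²)) = 0.394992·exp(-0.03313) = 0.382119
  p_III = (1/(0.46·√(2π)))·exp(−(7.17−7.10)²/(2·0.46²)) = 0.867266·exp(-0.01158) = 0.857282
Weight by the priors:
  π_I·p_I = 0.34 × 4.7053e-05 = 1.5998e-05
  π_II·p_II = 0.31 × 0.382119 = 0.118457
  π_III·p_III = 0.35 × 0.857282 = 0.300049
Evidence: 1.5998e-05 + 0.118457 + 0.300049 = 0.418522
Responsibility of Population II: 0.118457 / 0.418522 ≈ 0.2830

0.2830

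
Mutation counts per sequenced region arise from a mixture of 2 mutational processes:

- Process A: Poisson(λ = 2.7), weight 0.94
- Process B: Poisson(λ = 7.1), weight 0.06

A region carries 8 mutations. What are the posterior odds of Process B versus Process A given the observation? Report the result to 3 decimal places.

Since P(k|x) ∝ w_k f_k(x), the posterior odds are w_i f_i(x) / (w_j f_j(x)).
Evaluate each component's likelihood at the observed value:
  L_A = e^(−2.7)·2.7^8/8! = 0.00470755
  L_B = e^(−7.1)·7.1^8/8! = 0.132146
0.00792879 / 0.00442509 ≈ 1.792

1.792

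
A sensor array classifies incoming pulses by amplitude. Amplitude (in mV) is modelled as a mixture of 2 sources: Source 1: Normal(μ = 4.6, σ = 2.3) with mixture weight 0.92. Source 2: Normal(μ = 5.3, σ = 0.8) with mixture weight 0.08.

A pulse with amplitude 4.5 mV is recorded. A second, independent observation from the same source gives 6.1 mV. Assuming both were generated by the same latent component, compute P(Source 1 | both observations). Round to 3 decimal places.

P(component k | x) = P(Z=k)·f_k(x) / marginal(x), where marginal(x) = Σ_j P(Z=j)·f_j(x).
Since both observations come from the same component, the likelihood for component k is f_k(x₁)·f_k(x₂).
  f_1 = [0.173289] × [0.140224] = 0.0242993
  f_2 = [0.302463] × [0.302463] = 0.0914841
Multiply by the mixture weights:
  P(Z=1)·f_1 = 0.92 × 0.0242993 = 0.0223554
  P(Z=2)·f_2 = 0.08 × 0.0914841 = 0.00731873
Sum: 0.0223554 + 0.00731873 = 0.0296741
Responsibility of Source 1: 0.0223554 / 0.0296741 ≈ 0.753

0.753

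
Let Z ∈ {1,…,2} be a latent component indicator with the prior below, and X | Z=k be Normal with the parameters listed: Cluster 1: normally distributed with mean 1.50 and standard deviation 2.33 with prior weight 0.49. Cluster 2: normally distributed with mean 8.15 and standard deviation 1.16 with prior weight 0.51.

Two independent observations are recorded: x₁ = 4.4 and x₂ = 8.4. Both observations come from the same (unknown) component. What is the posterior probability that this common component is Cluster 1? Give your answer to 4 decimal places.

P(component k | x) = π_k·f_k(x) / marginal(x), where marginal(x) = Σ_j π_j·f_j(x).
Since both observations come from the same component, the likelihood for component k is f_k(x₁)·f_k(x₂).
  f_1 = [(1/(2.33·√(2π)))·exp(−(4.4−1.50)²/(2·2.33²)) = 0.171220·exp(-0.77456) = 0.0789165] × [0.00213418] = 0.000168422
  f_2 = [(1/(1.16·√(2π)))·exp(−(4.4−8.15)²/(2·1.16²)) = 0.343916·exp(-5.22536) = 0.00184972] × [0.336021] = 0.000621543
Unnormalised posteriors:
  π_1·f_1 = 0.49 × 0.000168422 = 8.25268e-05
  π_2·f_2 = 0.51 × 0.000621543 = 0.000316987
Evidence: 8.25268e-05 + 0.000316987 = 0.000399514
So the posterior for Cluster 1 is 8.25268e-05 / 0.000399514 ≈ 0.2066.

0.2066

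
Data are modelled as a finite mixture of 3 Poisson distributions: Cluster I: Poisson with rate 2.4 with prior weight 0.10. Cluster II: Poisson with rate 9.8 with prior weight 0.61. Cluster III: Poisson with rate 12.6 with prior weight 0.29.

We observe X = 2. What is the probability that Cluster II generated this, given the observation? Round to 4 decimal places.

Posterior ∝ prior × likelihood, so P(k | x) ∝ π_k f_k(x); normalise over all components.
Component likelihoods at x = 2:
  L_I = e^(−2.4)·2.4^2/2! = 0.261268
  L_II = e^(−9.8)·9.8^2/2! = 0.00266279
  L_III = e^(−12.6)·12.6^2/2! = 0.000267671
Unnormalised posteriors:
  π_I·L_I = 0.10 × 0.261268 = 0.0261268
  π_II·L_II = 0.61 × 0.00266279 = 0.0016243
  π_III·L_III = 0.29 × 0.000267671 = 7.76245e-05
Marginal: 0.0261268 + 0.0016243 + 7.76245e-05 = 0.0278287
P(Cluster II | 2) ≈ 0.0584

0.0584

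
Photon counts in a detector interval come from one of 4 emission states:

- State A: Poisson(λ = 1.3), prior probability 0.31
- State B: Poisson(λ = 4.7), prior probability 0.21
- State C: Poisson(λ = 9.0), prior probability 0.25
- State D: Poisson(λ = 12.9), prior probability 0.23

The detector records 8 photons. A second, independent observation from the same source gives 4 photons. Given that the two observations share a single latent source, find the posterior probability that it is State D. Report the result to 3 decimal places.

P(component k | x) = w_k·f_k(x) / marginal(x), where marginal(x) = Σ_j w_j·f_j(x).
Since both observations come from the same component, the likelihood for component k is f_k(x₁)·f_k(x₂).
  L_A = [5.5137e-05] × [0.0324324] = 1.78823e-06
  L_B = [0.0537129] × [0.184925] = 0.00993286
  L_C = [0.131756] × [0.0337372] = 0.00444506
  L_D = [0.0475115] × [0.00288236] = 0.000136945
Weight by the priors:
  w_A·L_A = 0.31 × 1.78823e-06 = 5.54351e-07
  w_B·L_B = 0.21 × 0.00993286 = 0.0020859
  w_C·L_C = 0.25 × 0.00444506 = 0.00111127
  w_D·L_D = 0.23 × 0.000136945 = 3.14974e-05
Marginal: 5.54351e-07 + 0.0020859 + 0.00111127 + 3.14974e-05 = 0.00322922
So the posterior for State D is 3.14974e-05 / 0.00322922 ≈ 0.010.

0.010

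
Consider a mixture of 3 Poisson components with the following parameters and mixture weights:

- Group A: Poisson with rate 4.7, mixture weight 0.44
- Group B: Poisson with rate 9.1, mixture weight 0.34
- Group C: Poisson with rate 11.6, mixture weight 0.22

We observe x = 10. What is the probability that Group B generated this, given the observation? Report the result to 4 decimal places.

0.5734

Posterior ∝ prior × likelihood, so P(k | x) ∝ w_k f_k(x); normalise over all components.
Poisson probabilities:
  f_A = 0.0131835
  f_B = 0.119832
  f_C = 0.11143
Multiply by the mixture weights:
  w_A·f_A = 0.44 × 0.0131835 = 0.00580075
  w_B·f_B = 0.34 × 0.119832 = 0.0407427
  w_C·f_C = 0.22 × 0.11143 = 0.0245145
Normaliser: 0.00580075 + 0.0407427 + 0.0245145 = 0.071058
So the posterior for Group B is 0.0407427 / 0.071058 ≈ 0.5734.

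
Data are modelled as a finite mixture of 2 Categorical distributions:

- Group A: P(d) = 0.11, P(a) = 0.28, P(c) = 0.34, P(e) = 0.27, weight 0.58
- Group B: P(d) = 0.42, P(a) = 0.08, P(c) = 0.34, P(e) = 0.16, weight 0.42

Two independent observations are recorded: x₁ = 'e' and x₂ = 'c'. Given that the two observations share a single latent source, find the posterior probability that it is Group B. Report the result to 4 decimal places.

0.3003

Posterior ∝ prior × likelihood, so P(k | x) ∝ π_k f_k(x); normalise over all components.
Since both observations come from the same component, the likelihood for component k is f_k(x₁)·f_k(x₂).
  L_A = [0.27] × [0.34] = 0.0918
  L_B = [0.16] × [0.34] = 0.0544
Unnormalised posteriors:
  π_A·L_A = 0.58 × 0.0918 = 0.053244
  π_B·L_B = 0.42 × 0.0544 = 0.022848
Normaliser: 0.053244 + 0.022848 = 0.076092
So the posterior for Group B is 0.022848 / 0.076092 ≈ 0.3003.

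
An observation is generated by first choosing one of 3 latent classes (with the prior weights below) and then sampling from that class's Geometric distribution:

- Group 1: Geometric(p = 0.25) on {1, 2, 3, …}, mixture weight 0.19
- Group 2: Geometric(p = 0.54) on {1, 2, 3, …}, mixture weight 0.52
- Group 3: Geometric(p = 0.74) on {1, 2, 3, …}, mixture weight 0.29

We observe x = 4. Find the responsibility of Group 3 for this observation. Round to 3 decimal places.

0.074

The responsibility of component k is π_k f_k(x) divided by Σ_j π_j f_j(x).
Geometric probabilities:
  L_1 = 0.105469
  L_2 = 0.0525614
  L_3 = 0.0130062
Weight by the priors:
  π_1·L_1 = 0.19 × 0.105469 = 0.0200391
  π_2·L_2 = 0.52 × 0.0525614 = 0.0273319
  π_3·L_3 = 0.29 × 0.0130062 = 0.00377181
Normaliser: 0.0200391 + 0.0273319 + 0.00377181 = 0.0511428
P(Group 3 | x) ≈ 0.074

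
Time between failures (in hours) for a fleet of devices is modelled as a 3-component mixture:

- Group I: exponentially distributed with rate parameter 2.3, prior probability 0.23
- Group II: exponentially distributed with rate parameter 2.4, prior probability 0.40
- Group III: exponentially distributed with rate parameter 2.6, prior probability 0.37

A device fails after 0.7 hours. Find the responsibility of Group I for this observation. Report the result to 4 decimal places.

P(component k | x) = w_k·f_k(x) / marginal(x), where marginal(x) = Σ_j w_j·f_j(x).
Exponential densities:
  L_I = 0.459742
  L_II = 0.447298
  L_III = 0.421267
Multiply by the mixture weights:
  w_I·L_I = 0.23 × 0.459742 = 0.105741
  w_II·L_II = 0.40 × 0.447298 = 0.178919
  w_III·L_III = 0.37 × 0.421267 = 0.155869
Marginal: 0.105741 + 0.178919 + 0.155869 = 0.440528
P(Group I | data) ≈ 0.2400

0.2400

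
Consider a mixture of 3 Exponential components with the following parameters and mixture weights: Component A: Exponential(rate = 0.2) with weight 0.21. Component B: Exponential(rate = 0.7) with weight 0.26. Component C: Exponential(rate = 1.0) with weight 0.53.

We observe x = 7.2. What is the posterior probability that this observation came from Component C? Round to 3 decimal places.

P(component k | x) = w_k·f_k(x) / marginal(x), where marginal(x) = Σ_j w_j·f_j(x).
Exponential densities:
  f_A = 0.2·e^(−0.2·7.2) = 0.2·e^(−1.4400) = 0.0473856
  f_B = 0.7·e^(−0.7·7.2) = 0.7·e^(−5.0400) = 0.00453162
  f_C = 1.0·e^(−1.0·7.2) = 1.0·e^(−7.2000) = 0.000746586
Prior × likelihood for each component:
  w_A·f_A = 0.21 × 0.0473856 = 0.00995097
  w_B·f_B = 0.26 × 0.00453162 = 0.00117822
  w_C·f_C = 0.53 × 0.000746586 = 0.00039569
Sum: 0.00995097 + 0.00117822 + 0.00039569 = 0.0115249
P(Component C | the observation) = 0.00039569 / 0.0115249 ≈ 0.034

0.034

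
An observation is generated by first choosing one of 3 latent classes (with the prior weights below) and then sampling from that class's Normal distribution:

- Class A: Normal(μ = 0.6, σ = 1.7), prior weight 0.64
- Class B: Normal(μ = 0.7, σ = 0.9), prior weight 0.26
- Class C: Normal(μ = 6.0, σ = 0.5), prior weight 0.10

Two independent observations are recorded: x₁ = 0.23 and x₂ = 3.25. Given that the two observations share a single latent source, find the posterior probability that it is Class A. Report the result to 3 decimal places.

The responsibility of component k is π_k f_k(x) divided by Σ_j π_j f_j(x).
Since both observations come from the same component, the likelihood for component k is f_k(x₁)·f_k(x₂).
  f_A = [0.229179] × [0.0696319] = 0.0159582
  f_B = [0.386766] × [0.00800678] = 0.00309675
  f_C = [9.64039e-30] × [2.15395e-07] = 2.07649e-36
Weight by the priors:
  π_A·f_A = 0.64 × 0.0159582 = 0.0102132
  π_B·f_B = 0.26 × 0.00309675 = 0.000805154
  π_C·f_C = 0.10 × 2.07649e-36 = 2.07649e-37
Normaliser: 0.0102132 + 0.000805154 + 2.07649e-37 = 0.0110184
Responsibility of Class A: 0.0102132 / 0.0110184 ≈ 0.927

0.927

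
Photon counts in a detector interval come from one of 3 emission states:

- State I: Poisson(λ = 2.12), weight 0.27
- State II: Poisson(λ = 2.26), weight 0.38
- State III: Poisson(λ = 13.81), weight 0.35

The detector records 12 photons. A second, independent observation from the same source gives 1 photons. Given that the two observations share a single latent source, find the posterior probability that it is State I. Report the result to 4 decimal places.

0.1449

Posterior ∝ prior × likelihood, so P(k | x) ∝ w_k f_k(x); normalise over all components.
Since both observations come from the same component, the likelihood for component k is f_k(x₁)·f_k(x₂).
  p_I = [2.06533e-06] × [0.254467] = 5.25558e-07
  p_II = [3.86775e-06] × [0.235832] = 9.1214e-07
  p_III = [0.101014] × [1.38863e-05] = 1.40271e-06
Multiply by the mixture weights:
  w_I·p_I = 0.27 × 5.25558e-07 = 1.41901e-07
  w_II·p_II = 0.38 × 9.1214e-07 = 3.46613e-07
  w_III·p_III = 0.35 × 1.40271e-06 = 4.90948e-07
Evidence: 1.41901e-07 + 3.46613e-07 + 4.90948e-07 = 9.79462e-07
P(State I | x₁, x₂) ≈ 0.1449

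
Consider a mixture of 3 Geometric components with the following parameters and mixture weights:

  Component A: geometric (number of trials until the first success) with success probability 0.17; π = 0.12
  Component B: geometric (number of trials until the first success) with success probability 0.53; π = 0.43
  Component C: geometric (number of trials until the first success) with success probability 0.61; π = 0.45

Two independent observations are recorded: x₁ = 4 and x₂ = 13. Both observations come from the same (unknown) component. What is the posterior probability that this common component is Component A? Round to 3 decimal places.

Apply Bayes' rule: the posterior for each component is proportional to its prior times its likelihood at x.
Since both observations come from the same component, the likelihood for component k is f_k(x₁)·f_k(x₂).
  L_A = [0.0972038] × [0.0181713] = 0.00176632
  L_B = [0.0550262] × [6.15815e-05] = 3.38859e-06
  L_C = [0.0361846] × [7.55275e-06] = 2.73293e-07
Unnormalised posteriors:
  w_A·L_A = 0.12 × 0.00176632 = 0.000211958
  w_B·L_B = 0.43 × 3.38859e-06 = 1.4571e-06
  w_C·L_C = 0.45 × 2.73293e-07 = 1.22982e-07
Denominator: 0.000211958 + 1.4571e-06 + 1.22982e-07 = 0.000213538
Responsibility of Component A: 0.000211958 / 0.000213538 ≈ 0.993

0.993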